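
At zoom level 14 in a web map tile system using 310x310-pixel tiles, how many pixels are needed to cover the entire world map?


tiles per axis = 2^14 = 16384
total tiles = 16384^2 = 268435456
pixels per axis = 16384 * 310 = 5079040
total pixels = 5079040^2 = 25796647321600

25796647321600 pixels


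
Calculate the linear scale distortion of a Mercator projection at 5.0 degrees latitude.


SF = 1 / cos(5.0) = 1 / 0.996195 = 1.004

1.004


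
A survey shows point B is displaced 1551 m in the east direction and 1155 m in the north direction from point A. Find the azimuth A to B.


az = atan2(1551, 1155) = 53.3 deg
adjusted to 0-360: 53.3 degrees

53.3 degrees


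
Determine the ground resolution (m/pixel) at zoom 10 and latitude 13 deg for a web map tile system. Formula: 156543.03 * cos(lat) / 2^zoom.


res = 156543.03 * cos(13) / 2^10 = 156543.03 * 0.97437006 / 1024 = 148.96 m/pixel

148.96 m/pixel


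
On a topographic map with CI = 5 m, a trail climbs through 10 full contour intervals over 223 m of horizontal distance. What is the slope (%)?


elevation change = 10 * 5 = 50 m
slope = 50 / 223 * 100 = 22.4%

22.4%


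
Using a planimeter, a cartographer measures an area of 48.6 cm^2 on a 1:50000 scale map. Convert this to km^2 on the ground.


ground_area = 48.6 * (50000/100)^2 = 12150000.0 m^2 = 12.15 km^2

12.15 km^2


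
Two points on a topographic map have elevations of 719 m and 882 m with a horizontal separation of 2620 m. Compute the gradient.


gradient = (882 - 719) / 2620 = 163 / 2620 = 0.0622

0.0622


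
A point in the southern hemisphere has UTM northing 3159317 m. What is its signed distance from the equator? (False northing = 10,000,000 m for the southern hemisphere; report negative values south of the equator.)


For southern: actual = 3159317 - 10000000 = -6840683 m

-6840683 m


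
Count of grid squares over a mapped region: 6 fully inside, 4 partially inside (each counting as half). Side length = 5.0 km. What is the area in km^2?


effective squares = 6 + 4 * 0.5 = 8.0
area = 8.0 * 25.0 = 200.0 km^2

200.0 km^2


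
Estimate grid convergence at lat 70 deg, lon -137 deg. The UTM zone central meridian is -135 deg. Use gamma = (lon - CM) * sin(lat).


gamma = (-137 - -135) * sin(70) = -2 * 0.939693 = -1.879 degrees

-1.879 degrees


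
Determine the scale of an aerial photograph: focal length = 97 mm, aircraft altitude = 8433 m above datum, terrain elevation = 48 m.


scale = f / (H - h) = 97 mm / 8385 m = 97 / 8385000 = 1:86443

1:86443


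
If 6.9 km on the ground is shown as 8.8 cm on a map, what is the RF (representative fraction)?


ground = 6.9 km = 690000 cm; RF denominator = ground / map = 690000 / 8.8 ≈ 78409; RF = 1:78409

1:78409


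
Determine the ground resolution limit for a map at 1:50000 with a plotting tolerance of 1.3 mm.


ground = 1.3 mm * 50000 / 1000 = 65.0 m

65.0 m


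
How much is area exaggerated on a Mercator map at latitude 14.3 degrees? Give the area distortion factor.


area_distortion = 1/cos^2(14.3) = 1.065

1.065


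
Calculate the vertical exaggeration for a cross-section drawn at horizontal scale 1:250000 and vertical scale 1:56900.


VE = horizontal_scale / vertical_scale = 250000 / 56900 ≈ 4.4

4.4x


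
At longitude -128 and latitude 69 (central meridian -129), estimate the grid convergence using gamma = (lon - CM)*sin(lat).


gamma = (-128 - -129) * sin(69) = 1 * 0.93358 = 0.934 degrees

0.934 degrees


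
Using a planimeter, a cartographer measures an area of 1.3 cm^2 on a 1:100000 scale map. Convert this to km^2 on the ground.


ground_area = 1.3 * (100000/100)^2 = 1300000.0 m^2 = 1.3 km^2

1.3 km^2


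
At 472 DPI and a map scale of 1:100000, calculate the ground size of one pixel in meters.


pixel_cm = 2.54 / 472 ≈ 0.005381 cm
ground = pixel_cm * 100000 / 100 = 2.54 * 100000 / (472 * 100) = 254000 / 47200 ≈ 5.38 m

5.38 m


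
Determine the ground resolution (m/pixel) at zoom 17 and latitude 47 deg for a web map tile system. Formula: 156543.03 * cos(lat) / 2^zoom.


res = 156543.03 * cos(47) / 2^17 = 156543.03 * 0.68199836 / 131072 = 0.81 m/pixel

0.81 m/pixel


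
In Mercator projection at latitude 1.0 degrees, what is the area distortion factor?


area_distortion = 1/cos^2(1.0) = 1.0

1.0


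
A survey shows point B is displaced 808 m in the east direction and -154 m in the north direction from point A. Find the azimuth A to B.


az = atan2(808, -154) = 100.8 deg
adjusted to 0-360: 100.8 degrees

100.8 degrees


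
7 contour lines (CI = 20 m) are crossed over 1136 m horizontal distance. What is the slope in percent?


elevation change = 7 * 20 = 140 m
slope = 140 / 1136 * 100 = 12.3%

12.3%


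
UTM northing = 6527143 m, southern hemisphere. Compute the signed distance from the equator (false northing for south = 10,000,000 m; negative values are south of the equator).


For southern: actual = 6527143 - 10000000 = -3472857 m

-3472857 m


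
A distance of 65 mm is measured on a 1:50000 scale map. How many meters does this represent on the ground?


ground = 65 mm * 50000 / 1000 = 3250.0 m

3250.0 m


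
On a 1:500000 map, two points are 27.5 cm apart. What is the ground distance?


ground = 27.5 cm * 500000 / 100 = 137500.0 m = 137.5 km

137.5 km


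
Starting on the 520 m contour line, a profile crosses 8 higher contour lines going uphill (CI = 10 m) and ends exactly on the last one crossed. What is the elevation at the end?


elevation = 520 + 8 * 10 = 600 m

600 m


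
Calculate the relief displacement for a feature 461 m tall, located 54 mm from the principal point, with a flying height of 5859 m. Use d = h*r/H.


d = h * r / H = 461 * 54 / 5859 = 4.25 mm

4.25 mm


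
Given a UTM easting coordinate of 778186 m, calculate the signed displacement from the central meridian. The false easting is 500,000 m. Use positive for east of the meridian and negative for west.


displacement = 778186 - 500000 = 278186 m

278186 m


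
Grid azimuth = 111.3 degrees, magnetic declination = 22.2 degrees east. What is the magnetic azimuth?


magnetic azimuth = grid azimuth - declination (east +ve)
mag_az = 111.3 - 22.2 = 89.1 degrees

89.1 degrees


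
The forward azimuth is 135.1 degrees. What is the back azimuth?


back azimuth = (135.1 + 180) mod 360 = 315.1 degrees

315.1 degrees


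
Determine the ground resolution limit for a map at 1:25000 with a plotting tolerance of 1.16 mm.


ground = 1.16 mm * 25000 / 1000 = 29.0 m

29.0 m


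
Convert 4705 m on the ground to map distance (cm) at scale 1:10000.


map_cm = 4705 * 100 / 10000 = 47.05 cm

47.05 cm


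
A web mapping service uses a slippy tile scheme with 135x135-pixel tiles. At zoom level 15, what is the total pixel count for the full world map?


tiles per axis = 2^15 = 32768
total tiles = 32768^2 = 1073741824
pixels per axis = 32768 * 135 = 4423680
total pixels = 4423680^2 = 19568944742400

19568944742400 pixels


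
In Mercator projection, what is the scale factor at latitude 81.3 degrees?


SF = 1 / cos(81.3) = 1 / 0.151261 = 6.611

6.611


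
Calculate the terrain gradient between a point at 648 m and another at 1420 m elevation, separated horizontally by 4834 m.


gradient = (1420 - 648) / 4834 = 772 / 4834 = 0.1597

0.1597


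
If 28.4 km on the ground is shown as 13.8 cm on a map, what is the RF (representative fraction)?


ground = 28.4 km = 2840000 cm; RF denominator = ground / map = 2840000 / 13.8 ≈ 205797; RF = 1:205797

1:205797


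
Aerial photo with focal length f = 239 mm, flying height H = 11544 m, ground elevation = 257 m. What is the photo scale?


scale = f / (H - h) = 239 mm / 11287 m = 239 / 11287000 = 1:47226

1:47226


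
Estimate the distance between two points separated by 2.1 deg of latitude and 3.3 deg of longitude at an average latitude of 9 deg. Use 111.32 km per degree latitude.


dlat_km = 2.1 * 111.32 = 233.772
dlon_km = 3.3 * 111.32 * cos(9) ≈ 362.833
dist = sqrt(233.772^2 + 362.833^2) ≈ 431.6 km

431.6 km


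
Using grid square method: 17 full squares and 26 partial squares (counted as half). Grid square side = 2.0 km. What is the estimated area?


effective squares = 17 + 26 * 0.5 = 30.0
area = 30.0 * 4.0 = 120.0 km^2

120.0 km^2


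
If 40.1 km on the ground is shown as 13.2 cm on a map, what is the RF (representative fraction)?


ground = 40.1 km = 4010000 cm; RF denominator = ground / map = 4010000 / 13.2 ≈ 303788; RF = 1:303788

1:303788


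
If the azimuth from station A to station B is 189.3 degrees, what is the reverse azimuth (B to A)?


back azimuth = (189.3 + 180) mod 360 = 9.3 degrees

9.3 degrees


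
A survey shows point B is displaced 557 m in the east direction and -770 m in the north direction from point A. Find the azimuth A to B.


az = atan2(557, -770) = 144.1 deg
adjusted to 0-360: 144.1 degrees

144.1 degrees


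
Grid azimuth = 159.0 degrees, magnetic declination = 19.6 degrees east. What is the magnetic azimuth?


magnetic azimuth = grid azimuth - declination (east +ve)
mag_az = 159.0 - 19.6 = 139.4 degrees

139.4 degrees


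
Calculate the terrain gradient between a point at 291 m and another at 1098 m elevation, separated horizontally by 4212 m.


gradient = (1098 - 291) / 4212 = 807 / 4212 = 0.1916

0.1916


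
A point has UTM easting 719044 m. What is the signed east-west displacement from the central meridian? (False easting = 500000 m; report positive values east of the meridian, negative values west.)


displacement = 719044 - 500000 = 219044 m

219044 m


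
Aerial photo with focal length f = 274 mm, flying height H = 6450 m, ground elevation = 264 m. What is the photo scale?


scale = f / (H - h) = 274 mm / 6186 m = 274 / 6186000 = 1:22577

1:22577


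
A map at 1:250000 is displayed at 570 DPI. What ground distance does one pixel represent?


pixel_cm = 2.54 / 570 ≈ 0.004456 cm
ground = pixel_cm * 250000 / 100 = 2.54 * 250000 / (570 * 100) = 635000 / 57000 ≈ 11.14 m

11.14 m


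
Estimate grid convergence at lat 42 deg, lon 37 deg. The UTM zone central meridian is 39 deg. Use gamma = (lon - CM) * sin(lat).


gamma = (37 - 39) * sin(42) = -2 * 0.669131 = -1.338 degrees

-1.338 degrees


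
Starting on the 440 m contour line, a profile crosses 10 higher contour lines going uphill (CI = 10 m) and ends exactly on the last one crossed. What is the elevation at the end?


elevation = 440 + 10 * 10 = 540 m

540 m


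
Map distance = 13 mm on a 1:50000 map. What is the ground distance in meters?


ground = 13 mm * 50000 / 1000 = 650.0 m

650.0 m


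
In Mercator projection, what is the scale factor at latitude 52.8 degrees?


SF = 1 / cos(52.8) = 1 / 0.604599 = 1.654

1.654


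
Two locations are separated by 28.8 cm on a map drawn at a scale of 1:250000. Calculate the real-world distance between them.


ground = 28.8 cm * 250000 / 100 = 72000.0 m = 72.0 km

72.0 km


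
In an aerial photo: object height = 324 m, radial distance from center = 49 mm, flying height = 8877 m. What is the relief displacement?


d = h * r / H = 324 * 49 / 8877 = 1.79 mm

1.79 mm


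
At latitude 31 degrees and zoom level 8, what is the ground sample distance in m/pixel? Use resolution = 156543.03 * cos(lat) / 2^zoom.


res = 156543.03 * cos(31) / 2^8 = 156543.03 * 0.8571673 / 256 = 524.15 m/pixel

524.15 m/pixel


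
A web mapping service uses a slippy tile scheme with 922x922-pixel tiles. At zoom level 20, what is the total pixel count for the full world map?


tiles per axis = 2^20 = 1048576
total tiles = 1048576^2 = 1099511627776
pixels per axis = 1048576 * 922 = 966787072
total pixels = 966787072^2 = 934677242586333184

934677242586333184 pixels


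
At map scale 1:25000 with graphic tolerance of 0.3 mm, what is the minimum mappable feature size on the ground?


ground = 0.3 mm * 25000 / 1000 = 7.5 m

7.5 m


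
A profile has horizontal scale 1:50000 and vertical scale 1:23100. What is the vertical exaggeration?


VE = horizontal_scale / vertical_scale = 50000 / 23100 ≈ 2.2

2.2x


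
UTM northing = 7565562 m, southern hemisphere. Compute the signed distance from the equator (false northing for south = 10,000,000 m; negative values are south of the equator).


For southern: actual = 7565562 - 10000000 = -2434438 m

-2434438 m


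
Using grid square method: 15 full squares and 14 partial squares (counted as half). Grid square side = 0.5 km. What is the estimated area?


effective squares = 15 + 14 * 0.5 = 22.0
area = 22.0 * 0.25 = 5.5 km^2

5.5 km^2


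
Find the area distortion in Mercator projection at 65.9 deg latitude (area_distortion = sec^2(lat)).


area_distortion = 1/cos^2(65.9) = 5.998

5.998


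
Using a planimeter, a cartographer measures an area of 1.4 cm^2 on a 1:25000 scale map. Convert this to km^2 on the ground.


ground_area = 1.4 * (25000/100)^2 = 87500.0 m^2 = 0.0875 km^2 ≈ 0.088 km^2

0.088 km^2


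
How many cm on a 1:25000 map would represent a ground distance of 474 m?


map_cm = 474 * 100 / 25000 = 1.896 cm ≈ 1.9 cm

1.9 cm


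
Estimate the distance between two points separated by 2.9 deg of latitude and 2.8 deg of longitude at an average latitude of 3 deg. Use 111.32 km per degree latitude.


dlat_km = 2.9 * 111.32 = 322.828
dlon_km = 2.8 * 111.32 * cos(3) ≈ 311.269
dist = sqrt(322.828^2 + 311.269^2) ≈ 448.4 km

448.4 km


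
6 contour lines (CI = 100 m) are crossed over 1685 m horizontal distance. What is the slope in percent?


elevation change = 6 * 100 = 600 m
slope = 600 / 1685 * 100 = 35.6%

35.6%


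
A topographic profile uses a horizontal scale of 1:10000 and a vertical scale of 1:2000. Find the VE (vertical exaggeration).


VE = horizontal_scale / vertical_scale = 10000 / 2000 = 5.0

5.0x


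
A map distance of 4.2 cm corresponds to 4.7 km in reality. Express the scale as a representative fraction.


ground = 4.7 km = 470000 cm; RF denominator = ground / map = 470000 / 4.2 ≈ 111905; RF = 1:111905

1:111905


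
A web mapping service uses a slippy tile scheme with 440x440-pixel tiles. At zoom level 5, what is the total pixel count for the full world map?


tiles per axis = 2^5 = 32
total tiles = 32^2 = 1024
pixels per axis = 32 * 440 = 14080
total pixels = 14080^2 = 198246400

198246400 pixels


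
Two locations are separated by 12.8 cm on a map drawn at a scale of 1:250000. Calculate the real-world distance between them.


ground = 12.8 cm * 250000 / 100 = 32000.0 m = 32.0 km

32.0 km


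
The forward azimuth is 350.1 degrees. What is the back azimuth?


back azimuth = (350.1 + 180) mod 360 = 170.1 degrees

170.1 degrees


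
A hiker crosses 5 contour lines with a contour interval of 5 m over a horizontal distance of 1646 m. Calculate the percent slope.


elevation change = 5 * 5 = 25 m
slope = 25 / 1646 * 100 = 1.5%

1.5%


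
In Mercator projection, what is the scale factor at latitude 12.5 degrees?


SF = 1 / cos(12.5) = 1 / 0.976296 = 1.024

1.024


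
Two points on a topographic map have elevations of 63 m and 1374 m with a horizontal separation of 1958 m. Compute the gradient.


gradient = (1374 - 63) / 1958 = 1311 / 1958 = 0.6696

0.6696


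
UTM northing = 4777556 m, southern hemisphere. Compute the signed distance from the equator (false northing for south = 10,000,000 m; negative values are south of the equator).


For southern: actual = 4777556 - 10000000 = -5222444 m

-5222444 m


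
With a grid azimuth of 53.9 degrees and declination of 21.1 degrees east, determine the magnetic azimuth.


magnetic azimuth = grid azimuth - declination (east +ve)
mag_az = 53.9 - 21.1 = 32.8 degrees

32.8 degrees


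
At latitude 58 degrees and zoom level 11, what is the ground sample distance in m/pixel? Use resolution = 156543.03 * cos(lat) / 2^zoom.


res = 156543.03 * cos(58) / 2^11 = 156543.03 * 0.52991926 / 2048 = 40.51 m/pixel

40.51 m/pixel


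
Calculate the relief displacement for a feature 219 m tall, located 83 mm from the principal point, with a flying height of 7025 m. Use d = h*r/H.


d = h * r / H = 219 * 83 / 7025 = 2.59 mm

2.59 mm


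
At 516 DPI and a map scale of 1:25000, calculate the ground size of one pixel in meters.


pixel_cm = 2.54 / 516 ≈ 0.004922 cm
ground = pixel_cm * 25000 / 100 = 2.54 * 25000 / (516 * 100) = 63500 / 51600 ≈ 1.23 m

1.23 m


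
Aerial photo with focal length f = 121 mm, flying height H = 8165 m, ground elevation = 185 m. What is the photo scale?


scale = f / (H - h) = 121 mm / 7980 m = 121 / 7980000 = 1:65950

1:65950


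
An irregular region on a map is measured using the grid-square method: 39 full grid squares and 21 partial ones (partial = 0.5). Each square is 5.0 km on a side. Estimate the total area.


effective squares = 39 + 21 * 0.5 = 49.5
area = 49.5 * 25.0 = 1237.5 km^2

1237.5 km^2


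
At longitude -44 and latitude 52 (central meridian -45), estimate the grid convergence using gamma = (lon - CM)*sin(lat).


gamma = (-44 - -45) * sin(52) = 1 * 0.788011 = 0.788 degrees

0.788 degrees


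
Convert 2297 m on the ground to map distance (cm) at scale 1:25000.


map_cm = 2297 * 100 / 25000 = 9.188 cm ≈ 9.19 cm

9.19 cm


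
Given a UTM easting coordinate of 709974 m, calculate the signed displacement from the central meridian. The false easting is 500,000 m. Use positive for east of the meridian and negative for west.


displacement = 709974 - 500000 = 209974 m

209974 m


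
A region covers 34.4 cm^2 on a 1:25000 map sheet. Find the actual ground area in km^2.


ground_area = 34.4 * (25000/100)^2 = 2150000.0 m^2 = 2.15 km^2

2.15 km^2


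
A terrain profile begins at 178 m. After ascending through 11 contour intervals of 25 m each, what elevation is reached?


elevation = 178 + 11 * 25 = 453 m

453 m


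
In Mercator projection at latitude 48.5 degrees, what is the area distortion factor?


area_distortion = 1/cos^2(48.5) = 2.278

2.278


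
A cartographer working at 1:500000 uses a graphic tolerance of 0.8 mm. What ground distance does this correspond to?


ground = 0.8 mm * 500000 / 1000 = 400.0 m

400.0 m


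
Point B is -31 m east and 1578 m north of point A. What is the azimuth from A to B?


az = atan2(-31, 1578) = -1.1 deg
adjusted to 0-360: 358.9 degrees

358.9 degrees


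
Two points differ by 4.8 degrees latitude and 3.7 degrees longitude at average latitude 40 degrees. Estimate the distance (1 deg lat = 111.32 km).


dlat_km = 4.8 * 111.32 = 534.336
dlon_km = 3.7 * 111.32 * cos(40) ≈ 315.521
dist = sqrt(534.336^2 + 315.521^2) ≈ 620.5 km

620.5 km


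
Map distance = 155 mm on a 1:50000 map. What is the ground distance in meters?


ground = 155 mm * 50000 / 1000 = 7750.0 m

7750.0 m


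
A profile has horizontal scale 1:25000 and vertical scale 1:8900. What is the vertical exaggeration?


VE = horizontal_scale / vertical_scale = 25000 / 8900 ≈ 2.8

2.8x


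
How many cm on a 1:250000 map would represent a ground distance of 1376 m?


map_cm = 1376 * 100 / 250000 = 0.5504 cm ≈ 0.55 cm

0.55 cm


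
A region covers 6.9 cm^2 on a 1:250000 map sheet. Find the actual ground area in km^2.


ground_area = 6.9 * (250000/100)^2 = 43125000.0 m^2 = 43.125 km^2

43.125 km^2


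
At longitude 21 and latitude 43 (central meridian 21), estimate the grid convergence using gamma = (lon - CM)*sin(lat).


gamma = (21 - 21) * sin(43) = 0 * 0.681998 = 0.0 degrees

0.0 degrees


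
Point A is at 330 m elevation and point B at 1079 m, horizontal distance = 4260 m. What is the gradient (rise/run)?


gradient = (1079 - 330) / 4260 = 749 / 4260 = 0.1758

0.1758


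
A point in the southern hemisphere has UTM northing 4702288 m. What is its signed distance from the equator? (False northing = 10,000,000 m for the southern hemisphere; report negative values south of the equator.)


For southern: actual = 4702288 - 10000000 = -5297712 m

-5297712 m


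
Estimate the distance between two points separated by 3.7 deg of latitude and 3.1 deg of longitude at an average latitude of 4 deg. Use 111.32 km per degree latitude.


dlat_km = 3.7 * 111.32 = 411.884
dlon_km = 3.1 * 111.32 * cos(4) ≈ 344.251
dist = sqrt(411.884^2 + 344.251^2) ≈ 536.8 km

536.8 km


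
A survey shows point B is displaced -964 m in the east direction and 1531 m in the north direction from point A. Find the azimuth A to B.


az = atan2(-964, 1531) = -32.2 deg
adjusted to 0-360: 327.8 degrees

327.8 degrees


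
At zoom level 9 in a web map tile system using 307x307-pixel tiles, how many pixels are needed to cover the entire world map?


tiles per axis = 2^9 = 512
total tiles = 512^2 = 262144
pixels per axis = 512 * 307 = 157184
total pixels = 157184^2 = 24706809856

24706809856 pixels


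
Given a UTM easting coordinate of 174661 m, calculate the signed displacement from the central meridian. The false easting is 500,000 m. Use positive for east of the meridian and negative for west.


displacement = 174661 - 500000 = -325339 m

-325339 m


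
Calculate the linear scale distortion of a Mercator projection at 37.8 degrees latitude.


SF = 1 / cos(37.8) = 1 / 0.790155 = 1.266

1.266


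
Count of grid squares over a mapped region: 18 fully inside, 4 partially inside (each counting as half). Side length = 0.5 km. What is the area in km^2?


effective squares = 18 + 4 * 0.5 = 20.0
area = 20.0 * 0.25 = 5.0 km^2

5.0 km^2


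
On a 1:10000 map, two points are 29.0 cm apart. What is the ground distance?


ground = 29.0 cm * 10000 / 100 = 2900.0 m = 2.9 km

2.9 km


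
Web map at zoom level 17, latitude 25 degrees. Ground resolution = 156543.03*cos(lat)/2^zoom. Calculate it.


res = 156543.03 * cos(25) / 2^17 = 156543.03 * 0.90630779 / 131072 = 1.08 m/pixel

1.08 m/pixel


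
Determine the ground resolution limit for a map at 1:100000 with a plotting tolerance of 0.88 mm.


ground = 0.88 mm * 100000 / 1000 = 88.0 m

88.0 m


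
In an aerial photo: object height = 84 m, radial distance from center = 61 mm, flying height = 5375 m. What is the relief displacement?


d = h * r / H = 84 * 61 / 5375 = 0.95 mm

0.95 mm


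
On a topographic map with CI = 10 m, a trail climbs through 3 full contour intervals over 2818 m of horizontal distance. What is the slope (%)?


elevation change = 3 * 10 = 30 m
slope = 30 / 2818 * 100 = 1.1%

1.1%


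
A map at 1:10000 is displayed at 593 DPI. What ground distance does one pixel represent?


pixel_cm = 2.54 / 593 ≈ 0.004283 cm
ground = pixel_cm * 10000 / 100 = 2.54 * 10000 / (593 * 100) = 25400 / 59300 ≈ 0.43 m

0.43 m


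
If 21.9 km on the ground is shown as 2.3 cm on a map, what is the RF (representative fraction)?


ground = 21.9 km = 2190000 cm; RF denominator = ground / map = 2190000 / 2.3 ≈ 952174; RF = 1:952174

1:952174


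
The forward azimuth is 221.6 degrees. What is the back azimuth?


back azimuth = (221.6 + 180) mod 360 = 41.6 degrees

41.6 degrees


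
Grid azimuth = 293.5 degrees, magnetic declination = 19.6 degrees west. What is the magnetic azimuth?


magnetic azimuth = grid azimuth - declination (east +ve)
mag_az = 293.5 - -19.6 = 313.1 degrees

313.1 degrees


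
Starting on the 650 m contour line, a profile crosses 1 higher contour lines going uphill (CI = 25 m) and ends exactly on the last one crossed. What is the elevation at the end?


elevation = 650 + 1 * 25 = 675 m

675 m


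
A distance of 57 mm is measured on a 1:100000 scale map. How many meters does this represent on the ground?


ground = 57 mm * 100000 / 1000 = 5700.0 m

5700.0 m


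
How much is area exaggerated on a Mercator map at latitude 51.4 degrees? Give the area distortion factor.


area_distortion = 1/cos^2(51.4) = 2.569

2.569


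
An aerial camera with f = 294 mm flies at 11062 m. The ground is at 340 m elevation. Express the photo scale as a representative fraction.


scale = f / (H - h) = 294 mm / 10722 m = 294 / 10722000 = 1:36469

1:36469


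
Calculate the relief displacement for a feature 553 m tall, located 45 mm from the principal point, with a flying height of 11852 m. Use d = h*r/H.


d = h * r / H = 553 * 45 / 11852 = 2.1 mm

2.1 mm


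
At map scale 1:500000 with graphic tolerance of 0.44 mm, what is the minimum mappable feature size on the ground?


ground = 0.44 mm * 500000 / 1000 = 220.0 m

220.0 m


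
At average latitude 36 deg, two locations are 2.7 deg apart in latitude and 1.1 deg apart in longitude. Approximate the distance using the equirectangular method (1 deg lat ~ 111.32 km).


dlat_km = 2.7 * 111.32 = 300.564
dlon_km = 1.1 * 111.32 * cos(36) ≈ 99.066
dist = sqrt(300.564^2 + 99.066^2) ≈ 316.5 km

316.5 km


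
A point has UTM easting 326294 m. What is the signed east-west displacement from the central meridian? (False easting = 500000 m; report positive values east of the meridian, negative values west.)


displacement = 326294 - 500000 = -173706 m

-173706 m


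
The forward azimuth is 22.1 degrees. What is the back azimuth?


back azimuth = (22.1 + 180) mod 360 = 202.1 degrees

202.1 degrees


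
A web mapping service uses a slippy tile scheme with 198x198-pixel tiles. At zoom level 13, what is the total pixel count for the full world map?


tiles per axis = 2^13 = 8192
total tiles = 8192^2 = 67108864
pixels per axis = 8192 * 198 = 1622016
total pixels = 1622016^2 = 2630935904256

2630935904256 pixels


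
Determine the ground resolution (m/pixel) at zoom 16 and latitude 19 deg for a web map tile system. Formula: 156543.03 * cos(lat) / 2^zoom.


res = 156543.03 * cos(19) / 2^16 = 156543.03 * 0.94551858 / 65536 = 2.26 m/pixel

2.26 m/pixel


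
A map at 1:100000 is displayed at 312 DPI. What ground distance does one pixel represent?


pixel_cm = 2.54 / 312 ≈ 0.008141 cm
ground = pixel_cm * 100000 / 100 = 2.54 * 100000 / (312 * 100) = 254000 / 31200 ≈ 8.14 m

8.14 m


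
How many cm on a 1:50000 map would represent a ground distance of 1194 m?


map_cm = 1194 * 100 / 50000 = 2.388 cm ≈ 2.39 cm

2.39 cm


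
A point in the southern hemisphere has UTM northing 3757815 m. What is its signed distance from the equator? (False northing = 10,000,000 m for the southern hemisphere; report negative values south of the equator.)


For southern: actual = 3757815 - 10000000 = -6242185 m

-6242185 m


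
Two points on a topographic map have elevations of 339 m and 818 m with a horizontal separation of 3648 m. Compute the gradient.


gradient = (818 - 339) / 3648 = 479 / 3648 = 0.1313

0.1313


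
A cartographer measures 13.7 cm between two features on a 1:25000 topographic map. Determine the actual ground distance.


ground = 13.7 cm * 25000 / 100 = 3425.0 m = 3.425 km

3.425 km


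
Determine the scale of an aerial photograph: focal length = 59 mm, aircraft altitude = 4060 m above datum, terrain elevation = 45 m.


scale = f / (H - h) = 59 mm / 4015 m = 59 / 4015000 = 1:68051

1:68051


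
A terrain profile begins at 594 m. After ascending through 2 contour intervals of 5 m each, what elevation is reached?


elevation = 594 + 2 * 5 = 604 m

604 m


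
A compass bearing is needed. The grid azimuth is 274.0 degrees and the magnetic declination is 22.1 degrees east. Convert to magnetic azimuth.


magnetic azimuth = grid azimuth - declination (east +ve)
mag_az = 274.0 - 22.1 = 251.9 degrees

251.9 degrees


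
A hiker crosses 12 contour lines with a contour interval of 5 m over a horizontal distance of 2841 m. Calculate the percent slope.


elevation change = 12 * 5 = 60 m
slope = 60 / 2841 * 100 = 2.1%

2.1%


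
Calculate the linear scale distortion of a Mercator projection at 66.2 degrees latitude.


SF = 1 / cos(66.2) = 1 / 0.403545 = 2.478

2.478


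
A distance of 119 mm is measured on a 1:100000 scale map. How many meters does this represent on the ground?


ground = 119 mm * 100000 / 1000 = 11900.0 m

11900.0 m


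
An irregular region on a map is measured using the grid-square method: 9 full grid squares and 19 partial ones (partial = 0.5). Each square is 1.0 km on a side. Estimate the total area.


effective squares = 9 + 19 * 0.5 = 18.5
area = 18.5 * 1.0 = 18.5 km^2

18.5 km^2


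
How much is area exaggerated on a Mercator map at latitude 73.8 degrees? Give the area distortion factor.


area_distortion = 1/cos^2(73.8) = 12.848

12.848


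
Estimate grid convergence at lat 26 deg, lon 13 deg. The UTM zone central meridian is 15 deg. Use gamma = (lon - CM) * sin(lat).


gamma = (13 - 15) * sin(26) = -2 * 0.438371 = -0.877 degrees

-0.877 degrees


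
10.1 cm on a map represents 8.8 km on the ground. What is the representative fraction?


ground = 8.8 km = 880000 cm; RF denominator = ground / map = 880000 / 10.1 ≈ 87129; RF = 1:87129

1:87129


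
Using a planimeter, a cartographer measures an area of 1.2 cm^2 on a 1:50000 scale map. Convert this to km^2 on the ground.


ground_area = 1.2 * (50000/100)^2 = 300000.0 m^2 = 0.3 km^2

0.3 km^2


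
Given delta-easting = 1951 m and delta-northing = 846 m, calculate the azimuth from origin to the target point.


az = atan2(1951, 846) = 66.6 deg
adjusted to 0-360: 66.6 degrees

66.6 degrees


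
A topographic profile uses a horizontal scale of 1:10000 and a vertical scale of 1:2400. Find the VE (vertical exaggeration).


VE = horizontal_scale / vertical_scale = 10000 / 2400 ≈ 4.2

4.2x


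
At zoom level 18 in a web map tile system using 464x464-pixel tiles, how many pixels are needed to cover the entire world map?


tiles per axis = 2^18 = 262144
total tiles = 262144^2 = 68719476736
pixels per axis = 262144 * 464 = 121634816
total pixels = 121634816^2 = 14795028463353856

14795028463353856 pixels


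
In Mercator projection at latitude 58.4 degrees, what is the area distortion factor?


area_distortion = 1/cos^2(58.4) = 3.642

3.642


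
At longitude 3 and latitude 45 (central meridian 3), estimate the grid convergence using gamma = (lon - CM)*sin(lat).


gamma = (3 - 3) * sin(45) = 0 * 0.707107 = 0.0 degrees

0.0 degrees


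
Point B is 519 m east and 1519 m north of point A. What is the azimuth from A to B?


az = atan2(519, 1519) = 18.9 deg
adjusted to 0-360: 18.9 degrees

18.9 degrees


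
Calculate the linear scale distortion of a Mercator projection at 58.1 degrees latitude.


SF = 1 / cos(58.1) = 1 / 0.528438 = 1.892

1.892


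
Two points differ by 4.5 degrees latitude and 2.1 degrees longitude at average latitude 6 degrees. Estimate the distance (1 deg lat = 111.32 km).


dlat_km = 4.5 * 111.32 = 500.94
dlon_km = 2.1 * 111.32 * cos(6) ≈ 232.491
dist = sqrt(500.94^2 + 232.491^2) ≈ 552.3 km

552.3 km


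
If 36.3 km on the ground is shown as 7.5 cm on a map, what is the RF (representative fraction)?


ground = 36.3 km = 3630000 cm; RF denominator = ground / map = 3630000 / 7.5 = 484000; RF = 1:484000

1:484000


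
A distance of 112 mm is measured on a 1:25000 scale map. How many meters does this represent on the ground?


ground = 112 mm * 25000 / 1000 = 2800.0 m

2800.0 m


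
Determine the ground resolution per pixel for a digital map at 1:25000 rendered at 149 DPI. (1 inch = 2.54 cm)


pixel_cm = 2.54 / 149 ≈ 0.017047 cm
ground = pixel_cm * 25000 / 100 = 2.54 * 25000 / (149 * 100) = 63500 / 14900 ≈ 4.26 m

4.26 m


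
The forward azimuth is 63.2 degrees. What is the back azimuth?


back azimuth = (63.2 + 180) mod 360 = 243.2 degrees

243.2 degrees


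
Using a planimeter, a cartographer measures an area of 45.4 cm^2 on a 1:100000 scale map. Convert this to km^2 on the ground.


ground_area = 45.4 * (100000/100)^2 = 45400000.0 m^2 = 45.4 km^2

45.4 km^2


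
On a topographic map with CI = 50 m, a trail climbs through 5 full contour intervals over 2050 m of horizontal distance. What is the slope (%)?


elevation change = 5 * 50 = 250 m
slope = 250 / 2050 * 100 = 12.2%

12.2%


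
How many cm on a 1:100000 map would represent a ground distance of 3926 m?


map_cm = 3926 * 100 / 100000 = 3.926 cm ≈ 3.93 cm

3.93 cm


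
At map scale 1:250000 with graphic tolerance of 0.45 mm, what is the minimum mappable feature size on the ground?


ground = 0.45 mm * 250000 / 1000 = 112.5 m

112.5 m


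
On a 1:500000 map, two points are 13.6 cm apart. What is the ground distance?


ground = 13.6 cm * 500000 / 100 = 68000.0 m = 68.0 km

68.0 km


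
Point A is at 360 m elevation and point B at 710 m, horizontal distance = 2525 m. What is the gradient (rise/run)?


gradient = (710 - 360) / 2525 = 350 / 2525 = 0.1386

0.1386


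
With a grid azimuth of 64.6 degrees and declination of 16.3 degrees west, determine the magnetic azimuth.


magnetic azimuth = grid azimuth - declination (east +ve)
mag_az = 64.6 - -16.3 = 80.9 degrees

80.9 degrees


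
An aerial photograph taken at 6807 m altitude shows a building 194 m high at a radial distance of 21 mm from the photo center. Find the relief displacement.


d = h * r / H = 194 * 21 / 6807 = 0.6 mm

0.6 mm


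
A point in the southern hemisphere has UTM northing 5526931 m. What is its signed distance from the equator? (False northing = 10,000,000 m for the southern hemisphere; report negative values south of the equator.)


For southern: actual = 5526931 - 10000000 = -4473069 m

-4473069 m


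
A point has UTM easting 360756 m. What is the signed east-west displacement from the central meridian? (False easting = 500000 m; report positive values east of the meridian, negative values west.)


displacement = 360756 - 500000 = -139244 m

-139244 m


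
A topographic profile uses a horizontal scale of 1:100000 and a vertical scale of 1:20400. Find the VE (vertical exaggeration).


VE = horizontal_scale / vertical_scale = 100000 / 20400 ≈ 4.9

4.9x


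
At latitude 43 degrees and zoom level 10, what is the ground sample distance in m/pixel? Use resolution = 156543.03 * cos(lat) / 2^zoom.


res = 156543.03 * cos(43) / 2^10 = 156543.03 * 0.7313537 / 1024 = 111.81 m/pixel

111.81 m/pixel


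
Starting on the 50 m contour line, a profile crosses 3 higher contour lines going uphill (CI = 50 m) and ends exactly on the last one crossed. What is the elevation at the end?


elevation = 50 + 3 * 50 = 200 m

200 m


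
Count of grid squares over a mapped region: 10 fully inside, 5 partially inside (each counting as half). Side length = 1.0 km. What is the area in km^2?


effective squares = 10 + 5 * 0.5 = 12.5
area = 12.5 * 1.0 = 12.5 km^2

12.5 km^2


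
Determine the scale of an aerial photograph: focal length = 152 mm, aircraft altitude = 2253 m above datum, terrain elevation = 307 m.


scale = f / (H - h) = 152 mm / 1946 m = 152 / 1946000 = 1:12803

1:12803


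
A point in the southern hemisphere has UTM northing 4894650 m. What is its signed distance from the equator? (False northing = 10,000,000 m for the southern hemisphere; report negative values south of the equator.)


For southern: actual = 4894650 - 10000000 = -5105350 m

-5105350 m


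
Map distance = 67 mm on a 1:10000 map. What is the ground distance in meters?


ground = 67 mm * 10000 / 1000 = 670.0 m

670.0 m


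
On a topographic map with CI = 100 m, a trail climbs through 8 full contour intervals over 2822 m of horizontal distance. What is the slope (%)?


elevation change = 8 * 100 = 800 m
slope = 800 / 2822 * 100 = 28.3%

28.3%


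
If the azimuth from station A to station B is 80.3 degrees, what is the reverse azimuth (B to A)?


back azimuth = (80.3 + 180) mod 360 = 260.3 degrees

260.3 degrees


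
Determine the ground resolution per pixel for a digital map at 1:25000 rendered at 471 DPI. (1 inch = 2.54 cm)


pixel_cm = 2.54 / 471 ≈ 0.005393 cm
ground = pixel_cm * 25000 / 100 = 2.54 * 25000 / (471 * 100) = 63500 / 47100 ≈ 1.35 m

1.35 m


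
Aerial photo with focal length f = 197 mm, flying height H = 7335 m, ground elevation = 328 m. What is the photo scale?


scale = f / (H - h) = 197 mm / 7007 m = 197 / 7007000 = 1:35569

1:35569


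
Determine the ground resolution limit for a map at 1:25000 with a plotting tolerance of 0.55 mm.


ground = 0.55 mm * 25000 / 1000 = 13.75 m

13.75 m


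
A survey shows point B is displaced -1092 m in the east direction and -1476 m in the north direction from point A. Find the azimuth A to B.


az = atan2(-1092, -1476) = -143.5 deg
adjusted to 0-360: 216.5 degrees

216.5 degrees


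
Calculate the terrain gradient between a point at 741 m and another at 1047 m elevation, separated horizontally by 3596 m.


gradient = (1047 - 741) / 3596 = 306 / 3596 = 0.0851

0.0851


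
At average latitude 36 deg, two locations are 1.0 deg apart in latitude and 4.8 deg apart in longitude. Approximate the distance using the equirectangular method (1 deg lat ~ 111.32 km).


dlat_km = 1.0 * 111.32 = 111.32
dlon_km = 4.8 * 111.32 * cos(36) ≈ 432.287
dist = sqrt(111.32^2 + 432.287^2) ≈ 446.4 km

446.4 km


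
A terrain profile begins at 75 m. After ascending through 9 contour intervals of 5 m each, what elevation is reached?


elevation = 75 + 9 * 5 = 120 m

120 m


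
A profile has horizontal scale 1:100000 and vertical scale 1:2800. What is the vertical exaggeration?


VE = horizontal_scale / vertical_scale = 100000 / 2800 ≈ 35.7

35.7x


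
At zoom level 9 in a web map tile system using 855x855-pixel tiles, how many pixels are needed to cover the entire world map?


tiles per axis = 2^9 = 512
total tiles = 512^2 = 262144
pixels per axis = 512 * 855 = 437760
total pixels = 437760^2 = 191633817600

191633817600 pixels


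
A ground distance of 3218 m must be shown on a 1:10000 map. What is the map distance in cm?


map_cm = 3218 * 100 / 10000 = 32.18 cm

32.18 cm


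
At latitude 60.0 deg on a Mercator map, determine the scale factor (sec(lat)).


SF = 1 / cos(60.0) = 1 / 0.5 = 2.0

2.0


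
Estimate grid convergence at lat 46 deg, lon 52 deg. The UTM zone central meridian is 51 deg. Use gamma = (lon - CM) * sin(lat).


gamma = (52 - 51) * sin(46) = 1 * 0.71934 = 0.719 degrees

0.719 degrees


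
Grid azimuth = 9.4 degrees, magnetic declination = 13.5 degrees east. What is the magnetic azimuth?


magnetic azimuth = grid azimuth - declination (east +ve)
mag_az = 9.4 - 13.5 = 355.9 degrees

355.9 degrees


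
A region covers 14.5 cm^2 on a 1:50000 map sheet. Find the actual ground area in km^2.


ground_area = 14.5 * (50000/100)^2 = 3625000.0 m^2 = 3.625 km^2

3.625 km^2


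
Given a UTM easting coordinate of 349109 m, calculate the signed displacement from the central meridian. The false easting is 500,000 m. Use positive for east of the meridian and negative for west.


displacement = 349109 - 500000 = -150891 m

-150891 m


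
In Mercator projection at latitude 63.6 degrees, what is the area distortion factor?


area_distortion = 1/cos^2(63.6) = 5.058

5.058


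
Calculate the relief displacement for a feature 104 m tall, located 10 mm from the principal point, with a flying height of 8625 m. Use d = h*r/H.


d = h * r / H = 104 * 10 / 8625 = 0.12 mm

0.12 mm


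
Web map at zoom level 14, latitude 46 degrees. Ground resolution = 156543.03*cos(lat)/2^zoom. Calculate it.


res = 156543.03 * cos(46) / 2^14 = 156543.03 * 0.69465837 / 16384 = 6.64 m/pixel

6.64 m/pixel
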